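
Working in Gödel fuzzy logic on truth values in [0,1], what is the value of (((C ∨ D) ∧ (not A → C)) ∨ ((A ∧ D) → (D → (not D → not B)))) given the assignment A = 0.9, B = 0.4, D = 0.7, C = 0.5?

1.00

(C ∨ D) = max(0.5, 0.7) = 0.7
not A: Gödel ¬ of 0.9 = 0 (operand ≠ 0)
(not A → C): 0 ≤ 0.5, so result = 1
((C ∨ D) ∧ (not A → C)) = min(0.7, 1) = 0.7
(A ∧ D) = min(0.9, 0.7) = 0.7
not D: Gödel ¬ of 0.7 = 0 (operand ≠ 0)
not B: Gödel ¬ of 0.4 = 0 (operand ≠ 0)
(not D → not B): 0 ≤ 0, so result = 1
(D → (not D → not B)): 0.7 ≤ 1, so result = 1
((A ∧ D) → (D → (not D → not B))): 0.7 ≤ 1, so result = 1
(((C ∨ D) ∧ (not A → C)) ∨ ((A ∧ D) → (D → (not D → not B)))) = max(0.7, 1) = 1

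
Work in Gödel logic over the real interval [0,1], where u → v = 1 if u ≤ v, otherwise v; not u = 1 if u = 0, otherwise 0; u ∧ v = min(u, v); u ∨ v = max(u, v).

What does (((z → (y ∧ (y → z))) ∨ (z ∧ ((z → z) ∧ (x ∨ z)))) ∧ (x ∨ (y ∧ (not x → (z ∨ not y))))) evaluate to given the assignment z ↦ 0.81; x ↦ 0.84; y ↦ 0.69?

(y → z): 0.69 ≤ 0.81, so result = 1
(y ∧ (y → z)) = min(0.69, 1) = 0.69
(z → (y ∧ (y → z))): 0.81 > 0.69, so result = 0.69
(z → z): 0.81 ≤ 0.81, so result = 1
(x ∨ z) = max(0.84, 0.81) = 0.84
((z → z) ∧ (x ∨ z)) = min(1, 0.84) = 0.84
(z ∧ ((z → z) ∧ (x ∨ z))) = min(0.81, 0.84) = 0.81
((z → (y ∧ (y → z))) ∨ (z ∧ ((z → z) ∧ (x ∨ z)))) = max(0.69, 0.81) = 0.81
not x: Gödel ¬ of 0.84 = 0 (operand ≠ 0)
not y: Gödel ¬ of 0.69 = 0 (operand ≠ 0)
(z ∨ not y) = max(0.81, 0) = 0.81
(not x → (z ∨ not y)): 0 ≤ 0.81, so result = 1
(y ∧ (not x → (z ∨ not y))) = min(0.69, 1) = 0.69
(x ∨ (y ∧ (not x → (z ∨ not y)))) = max(0.84, 0.69) = 0.84
(((z → (y ∧ (y → z))) ∨ (z ∧ ((z → z) ∧ (x ∨ z)))) ∧ (x ∨ (y ∧ (not x → (z ∨ not y))))) = min(0.81, 0.84) = 0.81

0.81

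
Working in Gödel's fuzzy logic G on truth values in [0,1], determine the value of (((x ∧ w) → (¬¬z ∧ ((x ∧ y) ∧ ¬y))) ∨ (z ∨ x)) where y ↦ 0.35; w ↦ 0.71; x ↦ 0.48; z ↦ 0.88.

0.88

(x ∧ w) = min(0.48, 0.71) = 0.48
¬z: Gödel ¬ of 0.88 = 0 (operand ≠ 0)
¬¬z: Gödel ¬ of 0 = 1 (operand is 0)
(x ∧ y) = min(0.48, 0.35) = 0.35
¬y: Gödel ¬ of 0.35 = 0 (operand ≠ 0)
((x ∧ y) ∧ ¬y) = min(0.35, 0) = 0
(¬¬z ∧ ((x ∧ y) ∧ ¬y)) = min(1, 0) = 0
((x ∧ w) → (¬¬z ∧ ((x ∧ y) ∧ ¬y))): 0.48 > 0, so result = 0
(z ∨ x) = max(0.88, 0.48) = 0.88
(((x ∧ w) → (¬¬z ∧ ((x ∧ y) ∧ ¬y))) ∨ (z ∨ x)) = max(0, 0.88) = 0.88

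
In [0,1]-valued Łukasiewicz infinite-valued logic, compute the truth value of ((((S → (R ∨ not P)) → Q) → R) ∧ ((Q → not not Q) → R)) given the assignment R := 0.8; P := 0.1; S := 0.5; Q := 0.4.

not P: Łukasiewicz ¬ gives 1 − 0.1 = 0.9
(R ∨ not P) = max(0.8, 0.9) = 0.9
(S → (R ∨ not P)): min(1, 1 − 0.5 + 0.9) = 1
((S → (R ∨ not P)) → Q): min(1, 1 − 1 + 0.4) = 0.4
(((S → (R ∨ not P)) → Q) → R): min(1, 1 − 0.4 + 0.8) = 1
not Q: Łukasiewicz ¬ gives 1 − 0.4 = 0.6
not not Q: Łukasiewicz ¬ gives 1 − 0.6 = 0.4
(Q → not not Q): min(1, 1 − 0.4 + 0.4) = 1
((Q → not not Q) → R): min(1, 1 − 1 + 0.8) = 0.8
((((S → (R ∨ not P)) → Q) → R) ∧ ((Q → not not Q) → R)) = min(1, 0.8) = 0.8

0.80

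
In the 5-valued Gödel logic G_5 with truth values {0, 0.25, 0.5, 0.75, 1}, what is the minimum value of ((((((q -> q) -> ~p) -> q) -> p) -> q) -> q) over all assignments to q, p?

0.25

The minimum is attained at q = 0.25, p = 0:
  (q -> q): 0.25 ≤ 0.25, so result = 1
  ~p: Gödel ¬ of 0 = 1 (operand is 0)
  ((q -> q) -> ~p): 1 ≤ 1, so result = 1
  (((q -> q) -> ~p) -> q): 1 > 0.25, so result = 0.25
  ((((q -> q) -> ~p) -> q) -> p): 0.25 > 0, so result = 0
  (((((q -> q) -> ~p) -> q) -> p) -> q): 0 ≤ 0.25, so result = 1
  ((((((q -> q) -> ~p) -> q) -> p) -> q) -> q): 1 > 0.25, so result = 0.25
Checking all 25 assignments confirms none give a value below 0.25.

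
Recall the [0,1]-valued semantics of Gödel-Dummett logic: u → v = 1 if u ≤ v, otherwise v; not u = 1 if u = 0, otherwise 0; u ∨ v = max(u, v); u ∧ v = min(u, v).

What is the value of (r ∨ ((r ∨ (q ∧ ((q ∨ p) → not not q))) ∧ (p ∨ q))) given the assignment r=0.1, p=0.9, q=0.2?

0.20

(q ∨ p) = max(0.2, 0.9) = 0.9
not q: Gödel ¬ of 0.2 = 0 (operand ≠ 0)
not not q: Gödel ¬ of 0 = 1 (operand is 0)
((q ∨ p) → not not q): 0.9 ≤ 1, so result = 1
(q ∧ ((q ∨ p) → not not q)) = min(0.2, 1) = 0.2
(r ∨ (q ∧ ((q ∨ p) → not not q))) = max(0.1, 0.2) = 0.2
(p ∨ q) = max(0.9, 0.2) = 0.9
((r ∨ (q ∧ ((q ∨ p) → not not q))) ∧ (p ∨ q)) = min(0.2, 0.9) = 0.2
(r ∨ ((r ∨ (q ∧ ((q ∨ p) → not not q))) ∧ (p ∨ q))) = max(0.1, 0.2) = 0.2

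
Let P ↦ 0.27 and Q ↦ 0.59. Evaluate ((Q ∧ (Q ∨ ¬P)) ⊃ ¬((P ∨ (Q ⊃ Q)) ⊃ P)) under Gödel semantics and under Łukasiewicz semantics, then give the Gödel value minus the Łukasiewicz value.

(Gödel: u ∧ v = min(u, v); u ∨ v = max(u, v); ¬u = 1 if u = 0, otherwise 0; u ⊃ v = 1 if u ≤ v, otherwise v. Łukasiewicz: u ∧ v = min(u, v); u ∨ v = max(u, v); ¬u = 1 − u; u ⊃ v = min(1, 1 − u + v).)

-1.00

Gödel evaluation:
  ¬P: Gödel ¬ of 0.27 = 0 (operand ≠ 0)
  (Q ∨ ¬P) = max(0.59, 0) = 0.59
  (Q ∧ (Q ∨ ¬P)) = min(0.59, 0.59) = 0.59
  (Q ⊃ Q): 0.59 ≤ 0.59, so result = 1
  (P ∨ (Q ⊃ Q)) = max(0.27, 1) = 1
  ((P ∨ (Q ⊃ Q)) ⊃ P): 1 > 0.27, so result = 0.27
  ¬((P ∨ (Q ⊃ Q)) ⊃ P): Gödel ¬ of 0.27 = 0 (operand ≠ 0)
  ((Q ∧ (Q ∨ ¬P)) ⊃ ¬((P ∨ (Q ⊃ Q)) ⊃ P)): 0.59 > 0, so result = 0
  Gödel value = 0
Łukasiewicz evaluation:
  ¬P: Łukasiewicz ¬ gives 1 − 0.27 = 0.73
  (Q ∨ ¬P) = max(0.59, 0.73) = 0.73
  (Q ∧ (Q ∨ ¬P)) = min(0.59, 0.73) = 0.59
  (Q ⊃ Q): min(1, 1 − 0.59 + 0.59) = 1
  (P ∨ (Q ⊃ Q)) = max(0.27, 1) = 1
  ((P ∨ (Q ⊃ Q)) ⊃ P): min(1, 1 − 1 + 0.27) = 0.27
  ¬((P ∨ (Q ⊃ Q)) ⊃ P): Łukasiewicz ¬ gives 1 − 0.27 = 0.73
  ((Q ∧ (Q ∨ ¬P)) ⊃ ¬((P ∨ (Q ⊃ Q)) ⊃ P)): min(1, 1 − 0.59 + 0.73) = 1
  Łukasiewicz value = 1
Difference: 0 − 1 = -1.00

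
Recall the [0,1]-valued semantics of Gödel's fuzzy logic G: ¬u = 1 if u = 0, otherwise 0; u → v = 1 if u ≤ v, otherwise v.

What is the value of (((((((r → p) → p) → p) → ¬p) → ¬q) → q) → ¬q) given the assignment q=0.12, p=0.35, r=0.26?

0.00

(r → p): 0.26 ≤ 0.35, so result = 1
((r → p) → p): 1 > 0.35, so result = 0.35
(((r → p) → p) → p): 0.35 ≤ 0.35, so result = 1
¬p: Gödel ¬ of 0.35 = 0 (operand ≠ 0)
((((r → p) → p) → p) → ¬p): 1 > 0, so result = 0
¬q: Gödel ¬ of 0.12 = 0 (operand ≠ 0)
(((((r → p) → p) → p) → ¬p) → ¬q): 0 ≤ 0, so result = 1
((((((r → p) → p) → p) → ¬p) → ¬q) → q): 1 > 0.12, so result = 0.12
¬q: Gödel ¬ of 0.12 = 0 (operand ≠ 0)
(((((((r → p) → p) → p) → ¬p) → ¬q) → q) → ¬q): 0.12 > 0, so result = 0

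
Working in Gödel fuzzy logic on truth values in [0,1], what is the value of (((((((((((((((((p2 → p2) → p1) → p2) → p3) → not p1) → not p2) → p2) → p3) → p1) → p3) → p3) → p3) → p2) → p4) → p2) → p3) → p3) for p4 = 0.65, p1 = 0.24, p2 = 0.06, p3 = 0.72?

(p2 → p2): 0.06 ≤ 0.06, so result = 1
((p2 → p2) → p1): 1 > 0.24, so result = 0.24
(((p2 → p2) → p1) → p2): 0.24 > 0.06, so result = 0.06
((((p2 → p2) → p1) → p2) → p3): 0.06 ≤ 0.72, so result = 1
not p1: Gödel ¬ of 0.24 = 0 (operand ≠ 0)
(((((p2 → p2) → p1) → p2) → p3) → not p1): 1 > 0, so result = 0
not p2: Gödel ¬ of 0.06 = 0 (operand ≠ 0)
((((((p2 → p2) → p1) → p2) → p3) → not p1) → not p2): 0 ≤ 0, so result = 1
(((((((p2 → p2) → p1) → p2) → p3) → not p1) → not p2) → p2): 1 > 0.06, so result = 0.06
((((((((p2 → p2) → p1) → p2) → p3) → not p1) → not p2) → p2) → p3): 0.06 ≤ 0.72, so result = 1
(((((((((p2 → p2) → p1) → p2) → p3) → not p1) → not p2) → p2) → p3) → p1): 1 > 0.24, so result = 0.24
((((((((((p2 → p2) → p1) → p2) → p3) → not p1) → not p2) → p2) → p3) → p1) → p3): 0.24 ≤ 0.72, so result = 1
(((((((((((p2 → p2) → p1) → p2) → p3) → not p1) → not p2) → p2) → p3) → p1) → p3) → p3): 1 > 0.72, so result = 0.72
((((((((((((p2 → p2) → p1) → p2) → p3) → not p1) → not p2) → p2) → p3) → p1) → p3) → p3) → p3): 0.72 ≤ 0.72, so result = 1
(((((((((((((p2 → p2) → p1) → p2) → p3) → not p1) → not p2) → p2) → p3) → p1) → p3) → p3) → p3) → p2): 1 > 0.06, so result = 0.06
((((((((((((((p2 → p2) → p1) → p2) → p3) → not p1) → not p2) → p2) → p3) → p1) → p3) → p3) → p3) → p2) → p4): 0.06 ≤ 0.65, so result = 1
(((((((((((((((p2 → p2) → p1) → p2) → p3) → not p1) → not p2) → p2) → p3) → p1) → p3) → p3) → p3) → p2) → p4) → p2): 1 > 0.06, so result = 0.06
((((((((((((((((p2 → p2) → p1) → p2) → p3) → not p1) → not p2) → p2) → p3) → p1) → p3) → p3) → p3) → p2) → p4) → p2) → p3): 0.06 ≤ 0.72, so result = 1
(((((((((((((((((p2 → p2) → p1) → p2) → p3) → not p1) → not p2) → p2) → p3) → p1) → p3) → p3) → p3) → p2) → p4) → p2) → p3) → p3): 1 > 0.72, so result = 0.72

0.72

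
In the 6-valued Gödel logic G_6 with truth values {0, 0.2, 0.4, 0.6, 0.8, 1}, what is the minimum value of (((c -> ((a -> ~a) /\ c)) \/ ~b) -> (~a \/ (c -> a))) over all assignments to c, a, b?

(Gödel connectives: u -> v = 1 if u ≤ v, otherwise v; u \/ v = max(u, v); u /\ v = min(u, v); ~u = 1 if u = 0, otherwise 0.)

0.20

The minimum is attained at c = 0.4, a = 0.2, b = 0:
  ~a: Gödel ¬ of 0.2 = 0 (operand ≠ 0)
  (a -> ~a): 0.2 > 0, so result = 0
  ((a -> ~a) /\ c) = min(0, 0.4) = 0
  (c -> ((a -> ~a) /\ c)): 0.4 > 0, so result = 0
  ~b: Gödel ¬ of 0 = 1 (operand is 0)
  ((c -> ((a -> ~a) /\ c)) \/ ~b) = max(0, 1) = 1
  ~a: Gödel ¬ of 0.2 = 0 (operand ≠ 0)
  (c -> a): 0.4 > 0.2, so result = 0.2
  (~a \/ (c -> a)) = max(0, 0.2) = 0.2
  (((c -> ((a -> ~a) /\ c)) \/ ~b) -> (~a \/ (c -> a))): 1 > 0.2, so result = 0.2
Checking all 216 assignments confirms none give a value below 0.20.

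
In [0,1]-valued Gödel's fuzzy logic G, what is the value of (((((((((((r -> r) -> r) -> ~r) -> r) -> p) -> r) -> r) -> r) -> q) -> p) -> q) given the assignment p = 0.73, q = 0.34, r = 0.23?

(r -> r): 0.23 ≤ 0.23, so result = 1
((r -> r) -> r): 1 > 0.23, so result = 0.23
~r: Gödel ¬ of 0.23 = 0 (operand ≠ 0)
(((r -> r) -> r) -> ~r): 0.23 > 0, so result = 0
((((r -> r) -> r) -> ~r) -> r): 0 ≤ 0.23, so result = 1
(((((r -> r) -> r) -> ~r) -> r) -> p): 1 > 0.73, so result = 0.73
((((((r -> r) -> r) -> ~r) -> r) -> p) -> r): 0.73 > 0.23, so result = 0.23
(((((((r -> r) -> r) -> ~r) -> r) -> p) -> r) -> r): 0.23 ≤ 0.23, so result = 1
((((((((r -> r) -> r) -> ~r) -> r) -> p) -> r) -> r) -> r): 1 > 0.23, so result = 0.23
(((((((((r -> r) -> r) -> ~r) -> r) -> p) -> r) -> r) -> r) -> q): 0.23 ≤ 0.34, so result = 1
((((((((((r -> r) -> r) -> ~r) -> r) -> p) -> r) -> r) -> r) -> q) -> p): 1 > 0.73, so result = 0.73
(((((((((((r -> r) -> r) -> ~r) -> r) -> p) -> r) -> r) -> r) -> q) -> p) -> q): 0.73 > 0.34, so result = 0.34

0.34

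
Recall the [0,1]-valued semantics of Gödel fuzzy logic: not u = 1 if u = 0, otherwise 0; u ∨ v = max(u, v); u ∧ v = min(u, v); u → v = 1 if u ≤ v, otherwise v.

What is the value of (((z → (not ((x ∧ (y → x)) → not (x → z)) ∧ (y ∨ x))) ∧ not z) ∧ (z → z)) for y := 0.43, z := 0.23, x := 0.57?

(y → x): 0.43 ≤ 0.57, so result = 1
(x ∧ (y → x)) = min(0.57, 1) = 0.57
(x → z): 0.57 > 0.23, so result = 0.23
not (x → z): Gödel ¬ of 0.23 = 0 (operand ≠ 0)
((x ∧ (y → x)) → not (x → z)): 0.57 > 0, so result = 0
not ((x ∧ (y → x)) → not (x → z)): Gödel ¬ of 0 = 1 (operand is 0)
(y ∨ x) = max(0.43, 0.57) = 0.57
(not ((x ∧ (y → x)) → not (x → z)) ∧ (y ∨ x)) = min(1, 0.57) = 0.57
(z → (not ((x ∧ (y → x)) → not (x → z)) ∧ (y ∨ x))): 0.23 ≤ 0.57, so result = 1
not z: Gödel ¬ of 0.23 = 0 (operand ≠ 0)
((z → (not ((x ∧ (y → x)) → not (x → z)) ∧ (y ∨ x))) ∧ not z) = min(1, 0) = 0
(z → z): 0.23 ≤ 0.23, so result = 1
(((z → (not ((x ∧ (y → x)) → not (x → z)) ∧ (y ∨ x))) ∧ not z) ∧ (z → z)) = min(0, 1) = 0

0.00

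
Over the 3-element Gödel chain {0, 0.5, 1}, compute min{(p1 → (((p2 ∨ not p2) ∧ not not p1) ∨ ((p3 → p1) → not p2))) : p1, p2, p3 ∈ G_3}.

0.50

The minimum is attained at p1 = 1, p2 = 0.5, p3 = 0:
  not p2: Gödel ¬ of 0.5 = 0 (operand ≠ 0)
  (p2 ∨ not p2) = max(0.5, 0) = 0.5
  not p1: Gödel ¬ of 1 = 0 (operand ≠ 0)
  not not p1: Gödel ¬ of 0 = 1 (operand is 0)
  ((p2 ∨ not p2) ∧ not not p1) = min(0.5, 1) = 0.5
  (p3 → p1): 0 ≤ 1, so result = 1
  not p2: Gödel ¬ of 0.5 = 0 (operand ≠ 0)
  ((p3 → p1) → not p2): 1 > 0, so result = 0
  (((p2 ∨ not p2) ∧ not not p1) ∨ ((p3 → p1) → not p2)) = max(0.5, 0) = 0.5
  (p1 → (((p2 ∨ not p2) ∧ not not p1) ∨ ((p3 → p1) → not p2))): 1 > 0.5, so result = 0.5
Checking all 27 assignments confirms none give a value below 0.50.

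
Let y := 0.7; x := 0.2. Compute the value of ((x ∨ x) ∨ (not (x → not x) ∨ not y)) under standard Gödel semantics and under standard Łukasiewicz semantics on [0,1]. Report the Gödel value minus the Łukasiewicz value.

0.70

Gödel evaluation:
  (x ∨ x) = max(0.2, 0.2) = 0.2
  not x: Gödel ¬ of 0.2 = 0 (operand ≠ 0)
  (x → not x): 0.2 > 0, so result = 0
  not (x → not x): Gödel ¬ of 0 = 1 (operand is 0)
  not y: Gödel ¬ of 0.7 = 0 (operand ≠ 0)
  (not (x → not x) ∨ not y) = max(1, 0) = 1
  ((x ∨ x) ∨ (not (x → not x) ∨ not y)) = max(0.2, 1) = 1
  Gödel value = 1
Łukasiewicz evaluation:
  (x ∨ x) = max(0.2, 0.2) = 0.2
  not x: Łukasiewicz ¬ gives 1 − 0.2 = 0.8
  (x → not x): min(1, 1 − 0.2 + 0.8) = 1
  not (x → not x): Łukasiewicz ¬ gives 1 − 1 = 0
  not y: Łukasiewicz ¬ gives 1 − 0.7 = 0.3
  (not (x → not x) ∨ not y) = max(0, 0.3) = 0.3
  ((x ∨ x) ∨ (not (x → not x) ∨ not y)) = max(0.2, 0.3) = 0.3
  Łukasiewicz value = 0.3
Difference: 1 − 0.3 = 0.70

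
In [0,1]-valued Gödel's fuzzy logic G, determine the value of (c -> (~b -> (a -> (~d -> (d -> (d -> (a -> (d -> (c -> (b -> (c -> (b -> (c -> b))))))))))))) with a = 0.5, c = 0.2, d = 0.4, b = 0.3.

1.00

~b: Gödel ¬ of 0.3 = 0 (operand ≠ 0)
~d: Gödel ¬ of 0.4 = 0 (operand ≠ 0)
(c -> b): 0.2 ≤ 0.3, so result = 1
(b -> (c -> b)): 0.3 ≤ 1, so result = 1
(c -> (b -> (c -> b))): 0.2 ≤ 1, so result = 1
(b -> (c -> (b -> (c -> b)))): 0.3 ≤ 1, so result = 1
(c -> (b -> (c -> (b -> (c -> b))))): 0.2 ≤ 1, so result = 1
(d -> (c -> (b -> (c -> (b -> (c -> b)))))): 0.4 ≤ 1, so result = 1
(a -> (d -> (c -> (b -> (c -> (b -> (c -> b))))))): 0.5 ≤ 1, so result = 1
(d -> (a -> (d -> (c -> (b -> (c -> (b -> (c -> b)))))))): 0.4 ≤ 1, so result = 1
(d -> (d -> (a -> (d -> (c -> (b -> (c -> (b -> (c -> b))))))))): 0.4 ≤ 1, so result = 1
(~d -> (d -> (d -> (a -> (d -> (c -> (b -> (c -> (b -> (c -> b)))))))))): 0 ≤ 1, so result = 1
(a -> (~d -> (d -> (d -> (a -> (d -> (c -> (b -> (c -> (b -> (c -> b))))))))))): 0.5 ≤ 1, so result = 1
(~b -> (a -> (~d -> (d -> (d -> (a -> (d -> (c -> (b -> (c -> (b -> (c -> b)))))))))))): 0 ≤ 1, so result = 1
(c -> (~b -> (a -> (~d -> (d -> (d -> (a -> (d -> (c -> (b -> (c -> (b -> (c -> b))))))))))))): 0.2 ≤ 1, so result = 1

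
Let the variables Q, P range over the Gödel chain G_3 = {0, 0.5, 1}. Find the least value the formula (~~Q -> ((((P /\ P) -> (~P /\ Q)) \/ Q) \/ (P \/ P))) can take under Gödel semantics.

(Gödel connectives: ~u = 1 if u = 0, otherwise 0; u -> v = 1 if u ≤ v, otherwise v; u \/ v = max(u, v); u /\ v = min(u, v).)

The minimum is attained at Q = 0.5, P = 0.5:
  ~Q: Gödel ¬ of 0.5 = 0 (operand ≠ 0)
  ~~Q: Gödel ¬ of 0 = 1 (operand is 0)
  (P /\ P) = min(0.5, 0.5) = 0.5
  ~P: Gödel ¬ of 0.5 = 0 (operand ≠ 0)
  (~P /\ Q) = min(0, 0.5) = 0
  ((P /\ P) -> (~P /\ Q)): 0.5 > 0, so result = 0
  (((P /\ P) -> (~P /\ Q)) \/ Q) = max(0, 0.5) = 0.5
  (P \/ P) = max(0.5, 0.5) = 0.5
  ((((P /\ P) -> (~P /\ Q)) \/ Q) \/ (P \/ P)) = max(0.5, 0.5) = 0.5
  (~~Q -> ((((P /\ P) -> (~P /\ Q)) \/ Q) \/ (P \/ P))): 1 > 0.5, so result = 0.5
Checking all 9 assignments confirms none give a value below 0.50.

0.50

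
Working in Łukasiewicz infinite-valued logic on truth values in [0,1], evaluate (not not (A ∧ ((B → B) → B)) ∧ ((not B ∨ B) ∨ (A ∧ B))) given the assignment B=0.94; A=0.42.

0.42

(B → B): min(1, 1 − 0.94 + 0.94) = 1
((B → B) → B): min(1, 1 − 1 + 0.94) = 0.94
(A ∧ ((B → B) → B)) = min(0.42, 0.94) = 0.42
not (A ∧ ((B → B) → B)): Łukasiewicz ¬ gives 1 − 0.42 = 0.58
not not (A ∧ ((B → B) → B)): Łukasiewicz ¬ gives 1 − 0.58 = 0.42
not B: Łukasiewicz ¬ gives 1 − 0.94 = 0.06
(not B ∨ B) = max(0.06, 0.94) = 0.94
(A ∧ B) = min(0.42, 0.94) = 0.42
((not B ∨ B) ∨ (A ∧ B)) = max(0.94, 0.42) = 0.94
(not not (A ∧ ((B → B) → B)) ∧ ((not B ∨ B) ∨ (A ∧ B))) = min(0.42, 0.94) = 0.42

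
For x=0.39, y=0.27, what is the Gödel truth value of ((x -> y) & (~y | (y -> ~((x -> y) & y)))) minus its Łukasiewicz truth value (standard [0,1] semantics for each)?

Gödel evaluation:
  (x -> y): 0.39 > 0.27, so result = 0.27
  ~y: Gödel ¬ of 0.27 = 0 (operand ≠ 0)
  (x -> y): 0.39 > 0.27, so result = 0.27
  ((x -> y) & y) = min(0.27, 0.27) = 0.27
  ~((x -> y) & y): Gödel ¬ of 0.27 = 0 (operand ≠ 0)
  (y -> ~((x -> y) & y)): 0.27 > 0, so result = 0
  (~y | (y -> ~((x -> y) & y))) = max(0, 0) = 0
  ((x -> y) & (~y | (y -> ~((x -> y) & y)))) = min(0.27, 0) = 0
  Gödel value = 0
Łukasiewicz evaluation:
  (x -> y): min(1, 1 − 0.39 + 0.27) = 0.88
  ~y: Łukasiewicz ¬ gives 1 − 0.27 = 0.73
  (x -> y): min(1, 1 − 0.39 + 0.27) = 0.88
  ((x -> y) & y) = min(0.88, 0.27) = 0.27
  ~((x -> y) & y): Łukasiewicz ¬ gives 1 − 0.27 = 0.73
  (y -> ~((x -> y) & y)): min(1, 1 − 0.27 + 0.73) = 1
  (~y | (y -> ~((x -> y) & y))) = max(0.73, 1) = 1
  ((x -> y) & (~y | (y -> ~((x -> y) & y)))) = min(0.88, 1) = 0.88
  Łukasiewicz value = 0.88
Difference: 0 − 0.88 = -0.88

-0.88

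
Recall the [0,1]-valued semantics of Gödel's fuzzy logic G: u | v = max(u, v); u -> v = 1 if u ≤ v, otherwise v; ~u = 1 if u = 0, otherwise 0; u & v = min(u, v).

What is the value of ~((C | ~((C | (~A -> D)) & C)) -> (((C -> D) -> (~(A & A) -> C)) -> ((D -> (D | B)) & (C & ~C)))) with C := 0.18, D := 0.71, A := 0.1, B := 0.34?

1.00

~A: Gödel ¬ of 0.1 = 0 (operand ≠ 0)
(~A -> D): 0 ≤ 0.71, so result = 1
(C | (~A -> D)) = max(0.18, 1) = 1
((C | (~A -> D)) & C) = min(1, 0.18) = 0.18
~((C | (~A -> D)) & C): Gödel ¬ of 0.18 = 0 (operand ≠ 0)
(C | ~((C | (~A -> D)) & C)) = max(0.18, 0) = 0.18
(C -> D): 0.18 ≤ 0.71, so result = 1
(A & A) = min(0.1, 0.1) = 0.1
~(A & A): Gödel ¬ of 0.1 = 0 (operand ≠ 0)
(~(A & A) -> C): 0 ≤ 0.18, so result = 1
((C -> D) -> (~(A & A) -> C)): 1 ≤ 1, so result = 1
(D | B) = max(0.71, 0.34) = 0.71
(D -> (D | B)): 0.71 ≤ 0.71, so result = 1
~C: Gödel ¬ of 0.18 = 0 (operand ≠ 0)
(C & ~C) = min(0.18, 0) = 0
((D -> (D | B)) & (C & ~C)) = min(1, 0) = 0
(((C -> D) -> (~(A & A) -> C)) -> ((D -> (D | B)) & (C & ~C))): 1 > 0, so result = 0
((C | ~((C | (~A -> D)) & C)) -> (((C -> D) -> (~(A & A) -> C)) -> ((D -> (D | B)) & (C & ~C)))): 0.18 > 0, so result = 0
~((C | ~((C | (~A -> D)) & C)) -> (((C -> D) -> (~(A & A) -> C)) -> ((D -> (D | B)) & (C & ~C)))): Gödel ¬ of 0 = 1 (operand is 0)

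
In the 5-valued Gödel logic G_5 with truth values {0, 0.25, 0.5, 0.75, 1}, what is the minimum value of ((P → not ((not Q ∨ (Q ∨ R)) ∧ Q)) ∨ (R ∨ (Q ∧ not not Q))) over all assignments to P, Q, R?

The minimum is attained at P = 0.25, Q = 0.25, R = 0:
  not Q: Gödel ¬ of 0.25 = 0 (operand ≠ 0)
  (Q ∨ R) = max(0.25, 0) = 0.25
  (not Q ∨ (Q ∨ R)) = max(0, 0.25) = 0.25
  ((not Q ∨ (Q ∨ R)) ∧ Q) = min(0.25, 0.25) = 0.25
  not ((not Q ∨ (Q ∨ R)) ∧ Q): Gödel ¬ of 0.25 = 0 (operand ≠ 0)
  (P → not ((not Q ∨ (Q ∨ R)) ∧ Q)): 0.25 > 0, so result = 0
  not Q: Gödel ¬ of 0.25 = 0 (operand ≠ 0)
  not not Q: Gödel ¬ of 0 = 1 (operand is 0)
  (Q ∧ not not Q) = min(0.25, 1) = 0.25
  (R ∨ (Q ∧ not not Q)) = max(0, 0.25) = 0.25
  ((P → not ((not Q ∨ (Q ∨ R)) ∧ Q)) ∨ (R ∨ (Q ∧ not not Q))) = max(0, 0.25) = 0.25
Checking all 125 assignments confirms none give a value below 0.25.

0.25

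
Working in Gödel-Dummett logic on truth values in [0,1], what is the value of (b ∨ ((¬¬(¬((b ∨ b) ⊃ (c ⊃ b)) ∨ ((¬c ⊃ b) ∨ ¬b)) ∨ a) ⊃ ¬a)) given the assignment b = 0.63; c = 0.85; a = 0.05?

(b ∨ b) = max(0.63, 0.63) = 0.63
(c ⊃ b): 0.85 > 0.63, so result = 0.63
((b ∨ b) ⊃ (c ⊃ b)): 0.63 ≤ 0.63, so result = 1
¬((b ∨ b) ⊃ (c ⊃ b)): Gödel ¬ of 1 = 0 (operand ≠ 0)
¬c: Gödel ¬ of 0.85 = 0 (operand ≠ 0)
(¬c ⊃ b): 0 ≤ 0.63, so result = 1
¬b: Gödel ¬ of 0.63 = 0 (operand ≠ 0)
((¬c ⊃ b) ∨ ¬b) = max(1, 0) = 1
(¬((b ∨ b) ⊃ (c ⊃ b)) ∨ ((¬c ⊃ b) ∨ ¬b)) = max(0, 1) = 1
¬(¬((b ∨ b) ⊃ (c ⊃ b)) ∨ ((¬c ⊃ b) ∨ ¬b)): Gödel ¬ of 1 = 0 (operand ≠ 0)
¬¬(¬((b ∨ b) ⊃ (c ⊃ b)) ∨ ((¬c ⊃ b) ∨ ¬b)): Gödel ¬ of 0 = 1 (operand is 0)
(¬¬(¬((b ∨ b) ⊃ (c ⊃ b)) ∨ ((¬c ⊃ b) ∨ ¬b)) ∨ a) = max(1, 0.05) = 1
¬a: Gödel ¬ of 0.05 = 0 (operand ≠ 0)
((¬¬(¬((b ∨ b) ⊃ (c ⊃ b)) ∨ ((¬c ⊃ b) ∨ ¬b)) ∨ a) ⊃ ¬a): 1 > 0, so result = 0
(b ∨ ((¬¬(¬((b ∨ b) ⊃ (c ⊃ b)) ∨ ((¬c ⊃ b) ∨ ¬b)) ∨ a) ⊃ ¬a)) = max(0.63, 0) = 0.63

0.63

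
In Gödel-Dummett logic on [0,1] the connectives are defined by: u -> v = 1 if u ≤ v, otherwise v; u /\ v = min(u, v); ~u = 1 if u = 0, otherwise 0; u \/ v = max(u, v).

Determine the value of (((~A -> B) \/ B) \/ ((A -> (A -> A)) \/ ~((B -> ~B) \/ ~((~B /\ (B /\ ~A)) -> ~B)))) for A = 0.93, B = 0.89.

~A: Gödel ¬ of 0.93 = 0 (operand ≠ 0)
(~A -> B): 0 ≤ 0.89, so result = 1
((~A -> B) \/ B) = max(1, 0.89) = 1
(A -> A): 0.93 ≤ 0.93, so result = 1
(A -> (A -> A)): 0.93 ≤ 1, so result = 1
~B: Gödel ¬ of 0.89 = 0 (operand ≠ 0)
(B -> ~B): 0.89 > 0, so result = 0
~B: Gödel ¬ of 0.89 = 0 (operand ≠ 0)
~A: Gödel ¬ of 0.93 = 0 (operand ≠ 0)
(B /\ ~A) = min(0.89, 0) = 0
(~B /\ (B /\ ~A)) = min(0, 0) = 0
~B: Gödel ¬ of 0.89 = 0 (operand ≠ 0)
((~B /\ (B /\ ~A)) -> ~B): 0 ≤ 0, so result = 1
~((~B /\ (B /\ ~A)) -> ~B): Gödel ¬ of 1 = 0 (operand ≠ 0)
((B -> ~B) \/ ~((~B /\ (B /\ ~A)) -> ~B)) = max(0, 0) = 0
~((B -> ~B) \/ ~((~B /\ (B /\ ~A)) -> ~B)): Gödel ¬ of 0 = 1 (operand is 0)
((A -> (A -> A)) \/ ~((B -> ~B) \/ ~((~B /\ (B /\ ~A)) -> ~B))) = max(1, 1) = 1
(((~A -> B) \/ B) \/ ((A -> (A -> A)) \/ ~((B -> ~B) \/ ~((~B /\ (B /\ ~A)) -> ~B)))) = max(1, 1) = 1

1.00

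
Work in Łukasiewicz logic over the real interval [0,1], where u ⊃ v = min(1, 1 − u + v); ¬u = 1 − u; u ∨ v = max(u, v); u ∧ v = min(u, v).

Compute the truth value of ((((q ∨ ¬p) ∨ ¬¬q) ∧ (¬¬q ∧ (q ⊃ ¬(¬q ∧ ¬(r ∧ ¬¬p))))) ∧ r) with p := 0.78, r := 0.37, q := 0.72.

0.37

¬p: Łukasiewicz ¬ gives 1 − 0.78 = 0.22
(q ∨ ¬p) = max(0.72, 0.22) = 0.72
¬q: Łukasiewicz ¬ gives 1 − 0.72 = 0.28
¬¬q: Łukasiewicz ¬ gives 1 − 0.28 = 0.72
((q ∨ ¬p) ∨ ¬¬q) = max(0.72, 0.72) = 0.72
¬q: Łukasiewicz ¬ gives 1 − 0.72 = 0.28
¬¬q: Łukasiewicz ¬ gives 1 − 0.28 = 0.72
¬q: Łukasiewicz ¬ gives 1 − 0.72 = 0.28
¬p: Łukasiewicz ¬ gives 1 − 0.78 = 0.22
¬¬p: Łukasiewicz ¬ gives 1 − 0.22 = 0.78
(r ∧ ¬¬p) = min(0.37, 0.78) = 0.37
¬(r ∧ ¬¬p): Łukasiewicz ¬ gives 1 − 0.37 = 0.63
(¬q ∧ ¬(r ∧ ¬¬p)) = min(0.28, 0.63) = 0.28
¬(¬q ∧ ¬(r ∧ ¬¬p)): Łukasiewicz ¬ gives 1 − 0.28 = 0.72
(q ⊃ ¬(¬q ∧ ¬(r ∧ ¬¬p))): min(1, 1 − 0.72 + 0.72) = 1
(¬¬q ∧ (q ⊃ ¬(¬q ∧ ¬(r ∧ ¬¬p)))) = min(0.72, 1) = 0.72
(((q ∨ ¬p) ∨ ¬¬q) ∧ (¬¬q ∧ (q ⊃ ¬(¬q ∧ ¬(r ∧ ¬¬p))))) = min(0.72, 0.72) = 0.72
((((q ∨ ¬p) ∨ ¬¬q) ∧ (¬¬q ∧ (q ⊃ ¬(¬q ∧ ¬(r ∧ ¬¬p))))) ∧ r) = min(0.72, 0.37) = 0.37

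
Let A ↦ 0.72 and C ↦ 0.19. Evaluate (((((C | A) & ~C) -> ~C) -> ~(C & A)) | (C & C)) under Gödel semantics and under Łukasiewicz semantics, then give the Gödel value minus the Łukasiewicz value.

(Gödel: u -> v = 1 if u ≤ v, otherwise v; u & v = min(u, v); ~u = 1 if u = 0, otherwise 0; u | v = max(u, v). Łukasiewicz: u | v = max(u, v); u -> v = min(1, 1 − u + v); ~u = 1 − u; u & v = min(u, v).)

-0.62

Gödel evaluation:
  (C | A) = max(0.19, 0.72) = 0.72
  ~C: Gödel ¬ of 0.19 = 0 (operand ≠ 0)
  ((C | A) & ~C) = min(0.72, 0) = 0
  ~C: Gödel ¬ of 0.19 = 0 (operand ≠ 0)
  (((C | A) & ~C) -> ~C): 0 ≤ 0, so result = 1
  (C & A) = min(0.19, 0.72) = 0.19
  ~(C & A): Gödel ¬ of 0.19 = 0 (operand ≠ 0)
  ((((C | A) & ~C) -> ~C) -> ~(C & A)): 1 > 0, so result = 0
  (C & C) = min(0.19, 0.19) = 0.19
  (((((C | A) & ~C) -> ~C) -> ~(C & A)) | (C & C)) = max(0, 0.19) = 0.19
  Gödel value = 0.19
Łukasiewicz evaluation:
  (C | A) = max(0.19, 0.72) = 0.72
  ~C: Łukasiewicz ¬ gives 1 − 0.19 = 0.81
  ((C | A) & ~C) = min(0.72, 0.81) = 0.72
  ~C: Łukasiewicz ¬ gives 1 − 0.19 = 0.81
  (((C | A) & ~C) -> ~C): min(1, 1 − 0.72 + 0.81) = 1
  (C & A) = min(0.19, 0.72) = 0.19
  ~(C & A): Łukasiewicz ¬ gives 1 − 0.19 = 0.81
  ((((C | A) & ~C) -> ~C) -> ~(C & A)): min(1, 1 − 1 + 0.81) = 0.81
  (C & C) = min(0.19, 0.19) = 0.19
  (((((C | A) & ~C) -> ~C) -> ~(C & A)) | (C & C)) = max(0.81, 0.19) = 0.81
  Łukasiewicz value = 0.81
Difference: 0.19 − 0.81 = -0.62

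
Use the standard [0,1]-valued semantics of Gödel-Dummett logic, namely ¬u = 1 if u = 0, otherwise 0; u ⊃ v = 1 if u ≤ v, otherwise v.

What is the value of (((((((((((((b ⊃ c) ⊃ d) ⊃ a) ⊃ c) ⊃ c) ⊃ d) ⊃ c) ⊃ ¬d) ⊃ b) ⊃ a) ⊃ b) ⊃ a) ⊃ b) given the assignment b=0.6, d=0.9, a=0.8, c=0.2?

(b ⊃ c): 0.6 > 0.2, so result = 0.2
((b ⊃ c) ⊃ d): 0.2 ≤ 0.9, so result = 1
(((b ⊃ c) ⊃ d) ⊃ a): 1 > 0.8, so result = 0.8
((((b ⊃ c) ⊃ d) ⊃ a) ⊃ c): 0.8 > 0.2, so result = 0.2
(((((b ⊃ c) ⊃ d) ⊃ a) ⊃ c) ⊃ c): 0.2 ≤ 0.2, so result = 1
((((((b ⊃ c) ⊃ d) ⊃ a) ⊃ c) ⊃ c) ⊃ d): 1 > 0.9, so result = 0.9
(((((((b ⊃ c) ⊃ d) ⊃ a) ⊃ c) ⊃ c) ⊃ d) ⊃ c): 0.9 > 0.2, so result = 0.2
¬d: Gödel ¬ of 0.9 = 0 (operand ≠ 0)
((((((((b ⊃ c) ⊃ d) ⊃ a) ⊃ c) ⊃ c) ⊃ d) ⊃ c) ⊃ ¬d): 0.2 > 0, so result = 0
(((((((((b ⊃ c) ⊃ d) ⊃ a) ⊃ c) ⊃ c) ⊃ d) ⊃ c) ⊃ ¬d) ⊃ b): 0 ≤ 0.6, so result = 1
((((((((((b ⊃ c) ⊃ d) ⊃ a) ⊃ c) ⊃ c) ⊃ d) ⊃ c) ⊃ ¬d) ⊃ b) ⊃ a): 1 > 0.8, so result = 0.8
(((((((((((b ⊃ c) ⊃ d) ⊃ a) ⊃ c) ⊃ c) ⊃ d) ⊃ c) ⊃ ¬d) ⊃ b) ⊃ a) ⊃ b): 0.8 > 0.6, so result = 0.6
((((((((((((b ⊃ c) ⊃ d) ⊃ a) ⊃ c) ⊃ c) ⊃ d) ⊃ c) ⊃ ¬d) ⊃ b) ⊃ a) ⊃ b) ⊃ a): 0.6 ≤ 0.8, so result = 1
(((((((((((((b ⊃ c) ⊃ d) ⊃ a) ⊃ c) ⊃ c) ⊃ d) ⊃ c) ⊃ ¬d) ⊃ b) ⊃ a) ⊃ b) ⊃ a) ⊃ b): 1 > 0.6, so result = 0.6

0.60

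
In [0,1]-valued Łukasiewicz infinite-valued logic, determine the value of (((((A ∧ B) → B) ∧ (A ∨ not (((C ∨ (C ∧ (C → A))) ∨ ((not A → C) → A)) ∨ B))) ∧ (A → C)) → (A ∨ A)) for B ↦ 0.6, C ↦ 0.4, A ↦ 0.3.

0.90

(A ∧ B) = min(0.3, 0.6) = 0.3
((A ∧ B) → B): min(1, 1 − 0.3 + 0.6) = 1
(C → A): min(1, 1 − 0.4 + 0.3) = 0.9
(C ∧ (C → A)) = min(0.4, 0.9) = 0.4
(C ∨ (C ∧ (C → A))) = max(0.4, 0.4) = 0.4
not A: Łukasiewicz ¬ gives 1 − 0.3 = 0.7
(not A → C): min(1, 1 − 0.7 + 0.4) = 0.7
((not A → C) → A): min(1, 1 − 0.7 + 0.3) = 0.6
((C ∨ (C ∧ (C → A))) ∨ ((not A → C) → A)) = max(0.4, 0.6) = 0.6
(((C ∨ (C ∧ (C → A))) ∨ ((not A → C) → A)) ∨ B) = max(0.6, 0.6) = 0.6
not (((C ∨ (C ∧ (C → A))) ∨ ((not A → C) → A)) ∨ B): Łukasiewicz ¬ gives 1 − 0.6 = 0.4
(A ∨ not (((C ∨ (C ∧ (C → A))) ∨ ((not A → C) → A)) ∨ B)) = max(0.3, 0.4) = 0.4
(((A ∧ B) → B) ∧ (A ∨ not (((C ∨ (C ∧ (C → A))) ∨ ((not A → C) → A)) ∨ B))) = min(1, 0.4) = 0.4
(A → C): min(1, 1 − 0.3 + 0.4) = 1
((((A ∧ B) → B) ∧ (A ∨ not (((C ∨ (C ∧ (C → A))) ∨ ((not A → C) → A)) ∨ B))) ∧ (A → C)) = min(0.4, 1) = 0.4
(A ∨ A) = max(0.3, 0.3) = 0.3
(((((A ∧ B) → B) ∧ (A ∨ not (((C ∨ (C ∧ (C → A))) ∨ ((not A → C) → A)) ∨ B))) ∧ (A → C)) → (A ∨ A)): min(1, 1 − 0.4 + 0.3) = 0.9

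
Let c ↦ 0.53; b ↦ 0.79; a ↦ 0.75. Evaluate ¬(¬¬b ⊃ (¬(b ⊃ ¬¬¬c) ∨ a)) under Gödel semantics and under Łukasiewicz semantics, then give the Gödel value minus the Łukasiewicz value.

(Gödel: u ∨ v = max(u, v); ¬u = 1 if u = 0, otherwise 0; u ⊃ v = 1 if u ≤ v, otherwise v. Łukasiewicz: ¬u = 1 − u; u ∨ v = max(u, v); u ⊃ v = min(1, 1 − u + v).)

Gödel evaluation:
  ¬b: Gödel ¬ of 0.79 = 0 (operand ≠ 0)
  ¬¬b: Gödel ¬ of 0 = 1 (operand is 0)
  ¬c: Gödel ¬ of 0.53 = 0 (operand ≠ 0)
  ¬¬c: Gödel ¬ of 0 = 1 (operand is 0)
  ¬¬¬c: Gödel ¬ of 1 = 0 (operand ≠ 0)
  (b ⊃ ¬¬¬c): 0.79 > 0, so result = 0
  ¬(b ⊃ ¬¬¬c): Gödel ¬ of 0 = 1 (operand is 0)
  (¬(b ⊃ ¬¬¬c) ∨ a) = max(1, 0.75) = 1
  (¬¬b ⊃ (¬(b ⊃ ¬¬¬c) ∨ a)): 1 ≤ 1, so result = 1
  ¬(¬¬b ⊃ (¬(b ⊃ ¬¬¬c) ∨ a)): Gödel ¬ of 1 = 0 (operand ≠ 0)
  Gödel value = 0
Łukasiewicz evaluation:
  ¬b: Łukasiewicz ¬ gives 1 − 0.79 = 0.21
  ¬¬b: Łukasiewicz ¬ gives 1 − 0.21 = 0.79
  ¬c: Łukasiewicz ¬ gives 1 − 0.53 = 0.47
  ¬¬c: Łukasiewicz ¬ gives 1 − 0.47 = 0.53
  ¬¬¬c: Łukasiewicz ¬ gives 1 − 0.53 = 0.47
  (b ⊃ ¬¬¬c): min(1, 1 − 0.79 + 0.47) = 0.68
  ¬(b ⊃ ¬¬¬c): Łukasiewicz ¬ gives 1 − 0.68 = 0.32
  (¬(b ⊃ ¬¬¬c) ∨ a) = max(0.32, 0.75) = 0.75
  (¬¬b ⊃ (¬(b ⊃ ¬¬¬c) ∨ a)): min(1, 1 − 0.79 + 0.75) = 0.96
  ¬(¬¬b ⊃ (¬(b ⊃ ¬¬¬c) ∨ a)): Łukasiewicz ¬ gives 1 − 0.96 = 0.04
  Łukasiewicz value = 0.04
Difference: 0 − 0.04 = -0.04

-0.04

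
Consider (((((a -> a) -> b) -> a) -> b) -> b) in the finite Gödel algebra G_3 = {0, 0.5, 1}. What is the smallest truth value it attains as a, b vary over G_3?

0.50

The minimum is attained at a = 0, b = 0.5:
  (a -> a): 0 ≤ 0, so result = 1
  ((a -> a) -> b): 1 > 0.5, so result = 0.5
  (((a -> a) -> b) -> a): 0.5 > 0, so result = 0
  ((((a -> a) -> b) -> a) -> b): 0 ≤ 0.5, so result = 1
  (((((a -> a) -> b) -> a) -> b) -> b): 1 > 0.5, so result = 0.5
Checking all 9 assignments confirms none give a value below 0.50.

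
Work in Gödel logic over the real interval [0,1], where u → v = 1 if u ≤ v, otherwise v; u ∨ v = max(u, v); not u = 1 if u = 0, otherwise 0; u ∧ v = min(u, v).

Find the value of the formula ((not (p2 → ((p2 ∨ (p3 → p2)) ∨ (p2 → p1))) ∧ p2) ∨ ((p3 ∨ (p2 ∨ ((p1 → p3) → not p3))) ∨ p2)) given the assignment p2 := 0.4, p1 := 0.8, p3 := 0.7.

(p3 → p2): 0.7 > 0.4, so result = 0.4
(p2 ∨ (p3 → p2)) = max(0.4, 0.4) = 0.4
(p2 → p1): 0.4 ≤ 0.8, so result = 1
((p2 ∨ (p3 → p2)) ∨ (p2 → p1)) = max(0.4, 1) = 1
(p2 → ((p2 ∨ (p3 → p2)) ∨ (p2 → p1))): 0.4 ≤ 1, so result = 1
not (p2 → ((p2 ∨ (p3 → p2)) ∨ (p2 → p1))): Gödel ¬ of 1 = 0 (operand ≠ 0)
(not (p2 → ((p2 ∨ (p3 → p2)) ∨ (p2 → p1))) ∧ p2) = min(0, 0.4) = 0
(p1 → p3): 0.8 > 0.7, so result = 0.7
not p3: Gödel ¬ of 0.7 = 0 (operand ≠ 0)
((p1 → p3) → not p3): 0.7 > 0, so result = 0
(p2 ∨ ((p1 → p3) → not p3)) = max(0.4, 0) = 0.4
(p3 ∨ (p2 ∨ ((p1 → p3) → not p3))) = max(0.7, 0.4) = 0.7
((p3 ∨ (p2 ∨ ((p1 → p3) → not p3))) ∨ p2) = max(0.7, 0.4) = 0.7
((not (p2 → ((p2 ∨ (p3 → p2)) ∨ (p2 → p1))) ∧ p2) ∨ ((p3 ∨ (p2 ∨ ((p1 → p3) → not p3))) ∨ p2)) = max(0, 0.7) = 0.7

0.70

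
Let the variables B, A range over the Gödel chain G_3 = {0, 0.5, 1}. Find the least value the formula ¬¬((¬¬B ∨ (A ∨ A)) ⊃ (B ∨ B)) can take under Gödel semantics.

The minimum is attained at B = 0, A = 0.5:
  ¬B: Gödel ¬ of 0 = 1 (operand is 0)
  ¬¬B: Gödel ¬ of 1 = 0 (operand ≠ 0)
  (A ∨ A) = max(0.5, 0.5) = 0.5
  (¬¬B ∨ (A ∨ A)) = max(0, 0.5) = 0.5
  (B ∨ B) = max(0, 0) = 0
  ((¬¬B ∨ (A ∨ A)) ⊃ (B ∨ B)): 0.5 > 0, so result = 0
  ¬((¬¬B ∨ (A ∨ A)) ⊃ (B ∨ B)): Gödel ¬ of 0 = 1 (operand is 0)
  ¬¬((¬¬B ∨ (A ∨ A)) ⊃ (B ∨ B)): Gödel ¬ of 1 = 0 (operand ≠ 0)
Checking all 9 assignments confirms none give a value below 0.00.

0.00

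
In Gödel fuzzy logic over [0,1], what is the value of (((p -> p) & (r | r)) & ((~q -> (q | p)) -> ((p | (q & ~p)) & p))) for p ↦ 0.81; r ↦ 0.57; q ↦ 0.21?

(p -> p): 0.81 ≤ 0.81, so result = 1
(r | r) = max(0.57, 0.57) = 0.57
((p -> p) & (r | r)) = min(1, 0.57) = 0.57
~q: Gödel ¬ of 0.21 = 0 (operand ≠ 0)
(q | p) = max(0.21, 0.81) = 0.81
(~q -> (q | p)): 0 ≤ 0.81, so result = 1
~p: Gödel ¬ of 0.81 = 0 (operand ≠ 0)
(q & ~p) = min(0.21, 0) = 0
(p | (q & ~p)) = max(0.81, 0) = 0.81
((p | (q & ~p)) & p) = min(0.81, 0.81) = 0.81
((~q -> (q | p)) -> ((p | (q & ~p)) & p)): 1 > 0.81, so result = 0.81
(((p -> p) & (r | r)) & ((~q -> (q | p)) -> ((p | (q & ~p)) & p))) = min(0.57, 0.81) = 0.57

0.57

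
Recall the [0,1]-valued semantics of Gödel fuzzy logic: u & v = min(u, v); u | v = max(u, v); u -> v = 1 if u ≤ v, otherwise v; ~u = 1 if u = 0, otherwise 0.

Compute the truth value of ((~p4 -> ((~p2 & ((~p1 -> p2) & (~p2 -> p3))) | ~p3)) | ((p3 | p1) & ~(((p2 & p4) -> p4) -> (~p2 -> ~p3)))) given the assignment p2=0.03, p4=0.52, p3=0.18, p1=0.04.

1.00

~p4: Gödel ¬ of 0.52 = 0 (operand ≠ 0)
~p2: Gödel ¬ of 0.03 = 0 (operand ≠ 0)
~p1: Gödel ¬ of 0.04 = 0 (operand ≠ 0)
(~p1 -> p2): 0 ≤ 0.03, so result = 1
~p2: Gödel ¬ of 0.03 = 0 (operand ≠ 0)
(~p2 -> p3): 0 ≤ 0.18, so result = 1
((~p1 -> p2) & (~p2 -> p3)) = min(1, 1) = 1
(~p2 & ((~p1 -> p2) & (~p2 -> p3))) = min(0, 1) = 0
~p3: Gödel ¬ of 0.18 = 0 (operand ≠ 0)
((~p2 & ((~p1 -> p2) & (~p2 -> p3))) | ~p3) = max(0, 0) = 0
(~p4 -> ((~p2 & ((~p1 -> p2) & (~p2 -> p3))) | ~p3)): 0 ≤ 0, so result = 1
(p3 | p1) = max(0.18, 0.04) = 0.18
(p2 & p4) = min(0.03, 0.52) = 0.03
((p2 & p4) -> p4): 0.03 ≤ 0.52, so result = 1
~p2: Gödel ¬ of 0.03 = 0 (operand ≠ 0)
~p3: Gödel ¬ of 0.18 = 0 (operand ≠ 0)
(~p2 -> ~p3): 0 ≤ 0, so result = 1
(((p2 & p4) -> p4) -> (~p2 -> ~p3)): 1 ≤ 1, so result = 1
~(((p2 & p4) -> p4) -> (~p2 -> ~p3)): Gödel ¬ of 1 = 0 (operand ≠ 0)
((p3 | p1) & ~(((p2 & p4) -> p4) -> (~p2 -> ~p3))) = min(0.18, 0) = 0
((~p4 -> ((~p2 & ((~p1 -> p2) & (~p2 -> p3))) | ~p3)) | ((p3 | p1) & ~(((p2 & p4) -> p4) -> (~p2 -> ~p3)))) = max(1, 0) = 1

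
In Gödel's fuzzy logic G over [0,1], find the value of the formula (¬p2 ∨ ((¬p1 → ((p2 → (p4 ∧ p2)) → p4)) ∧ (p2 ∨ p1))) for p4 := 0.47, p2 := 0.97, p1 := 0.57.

0.97

¬p2: Gödel ¬ of 0.97 = 0 (operand ≠ 0)
¬p1: Gödel ¬ of 0.57 = 0 (operand ≠ 0)
(p4 ∧ p2) = min(0.47, 0.97) = 0.47
(p2 → (p4 ∧ p2)): 0.97 > 0.47, so result = 0.47
((p2 → (p4 ∧ p2)) → p4): 0.47 ≤ 0.47, so result = 1
(¬p1 → ((p2 → (p4 ∧ p2)) → p4)): 0 ≤ 1, so result = 1
(p2 ∨ p1) = max(0.97, 0.57) = 0.97
((¬p1 → ((p2 → (p4 ∧ p2)) → p4)) ∧ (p2 ∨ p1)) = min(1, 0.97) = 0.97
(¬p2 ∨ ((¬p1 → ((p2 → (p4 ∧ p2)) → p4)) ∧ (p2 ∨ p1))) = max(0, 0.97) = 0.97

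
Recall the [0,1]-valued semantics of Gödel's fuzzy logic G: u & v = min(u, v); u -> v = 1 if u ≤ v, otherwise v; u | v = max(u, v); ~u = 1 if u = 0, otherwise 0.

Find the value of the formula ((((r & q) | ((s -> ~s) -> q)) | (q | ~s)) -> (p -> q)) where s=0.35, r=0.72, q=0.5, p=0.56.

(r & q) = min(0.72, 0.5) = 0.5
~s: Gödel ¬ of 0.35 = 0 (operand ≠ 0)
(s -> ~s): 0.35 > 0, so result = 0
((s -> ~s) -> q): 0 ≤ 0.5, so result = 1
((r & q) | ((s -> ~s) -> q)) = max(0.5, 1) = 1
~s: Gödel ¬ of 0.35 = 0 (operand ≠ 0)
(q | ~s) = max(0.5, 0) = 0.5
(((r & q) | ((s -> ~s) -> q)) | (q | ~s)) = max(1, 0.5) = 1
(p -> q): 0.56 > 0.5, so result = 0.5
((((r & q) | ((s -> ~s) -> q)) | (q | ~s)) -> (p -> q)): 1 > 0.5, so result = 0.5

0.50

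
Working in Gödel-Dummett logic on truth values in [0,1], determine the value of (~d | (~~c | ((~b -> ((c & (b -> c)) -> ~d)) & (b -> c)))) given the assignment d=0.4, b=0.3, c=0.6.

1.00

~d: Gödel ¬ of 0.4 = 0 (operand ≠ 0)
~c: Gödel ¬ of 0.6 = 0 (operand ≠ 0)
~~c: Gödel ¬ of 0 = 1 (operand is 0)
~b: Gödel ¬ of 0.3 = 0 (operand ≠ 0)
(b -> c): 0.3 ≤ 0.6, so result = 1
(c & (b -> c)) = min(0.6, 1) = 0.6
~d: Gödel ¬ of 0.4 = 0 (operand ≠ 0)
((c & (b -> c)) -> ~d): 0.6 > 0, so result = 0
(~b -> ((c & (b -> c)) -> ~d)): 0 ≤ 0, so result = 1
(b -> c): 0.3 ≤ 0.6, so result = 1
((~b -> ((c & (b -> c)) -> ~d)) & (b -> c)) = min(1, 1) = 1
(~~c | ((~b -> ((c & (b -> c)) -> ~d)) & (b -> c))) = max(1, 1) = 1
(~d | (~~c | ((~b -> ((c & (b -> c)) -> ~d)) & (b -> c)))) = max(0, 1) = 1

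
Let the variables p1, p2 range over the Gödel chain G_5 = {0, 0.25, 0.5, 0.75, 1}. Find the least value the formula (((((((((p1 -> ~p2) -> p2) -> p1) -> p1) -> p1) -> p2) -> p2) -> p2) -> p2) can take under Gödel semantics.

0.25

The minimum is attained at p1 = 0, p2 = 0.25:
  ~p2: Gödel ¬ of 0.25 = 0 (operand ≠ 0)
  (p1 -> ~p2): 0 ≤ 0, so result = 1
  ((p1 -> ~p2) -> p2): 1 > 0.25, so result = 0.25
  (((p1 -> ~p2) -> p2) -> p1): 0.25 > 0, so result = 0
  ((((p1 -> ~p2) -> p2) -> p1) -> p1): 0 ≤ 0, so result = 1
  (((((p1 -> ~p2) -> p2) -> p1) -> p1) -> p1): 1 > 0, so result = 0
  ((((((p1 -> ~p2) -> p2) -> p1) -> p1) -> p1) -> p2): 0 ≤ 0.25, so result = 1
  (((((((p1 -> ~p2) -> p2) -> p1) -> p1) -> p1) -> p2) -> p2): 1 > 0.25, so result = 0.25
  ((((((((p1 -> ~p2) -> p2) -> p1) -> p1) -> p1) -> p2) -> p2) -> p2): 0.25 ≤ 0.25, so result = 1
  (((((((((p1 -> ~p2) -> p2) -> p1) -> p1) -> p1) -> p2) -> p2) -> p2) -> p2): 1 > 0.25, so result = 0.25
Checking all 25 assignments confirms none give a value below 0.25.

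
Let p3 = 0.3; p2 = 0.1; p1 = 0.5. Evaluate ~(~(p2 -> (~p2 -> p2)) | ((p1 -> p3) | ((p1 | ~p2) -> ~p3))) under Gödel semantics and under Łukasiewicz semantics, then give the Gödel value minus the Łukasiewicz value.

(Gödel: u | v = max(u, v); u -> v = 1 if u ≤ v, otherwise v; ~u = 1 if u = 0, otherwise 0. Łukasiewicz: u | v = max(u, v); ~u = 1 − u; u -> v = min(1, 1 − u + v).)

-0.20

Gödel evaluation:
  ~p2: Gödel ¬ of 0.1 = 0 (operand ≠ 0)
  (~p2 -> p2): 0 ≤ 0.1, so result = 1
  (p2 -> (~p2 -> p2)): 0.1 ≤ 1, so result = 1
  ~(p2 -> (~p2 -> p2)): Gödel ¬ of 1 = 0 (operand ≠ 0)
  (p1 -> p3): 0.5 > 0.3, so result = 0.3
  ~p2: Gödel ¬ of 0.1 = 0 (operand ≠ 0)
  (p1 | ~p2) = max(0.5, 0) = 0.5
  ~p3: Gödel ¬ of 0.3 = 0 (operand ≠ 0)
  ((p1 | ~p2) -> ~p3): 0.5 > 0, so result = 0
  ((p1 -> p3) | ((p1 | ~p2) -> ~p3)) = max(0.3, 0) = 0.3
  (~(p2 -> (~p2 -> p2)) | ((p1 -> p3) | ((p1 | ~p2) -> ~p3))) = max(0, 0.3) = 0.3
  ~(~(p2 -> (~p2 -> p2)) | ((p1 -> p3) | ((p1 | ~p2) -> ~p3))): Gödel ¬ of 0.3 = 0 (operand ≠ 0)
  Gödel value = 0
Łukasiewicz evaluation:
  ~p2: Łukasiewicz ¬ gives 1 − 0.1 = 0.9
  (~p2 -> p2): min(1, 1 − 0.9 + 0.1) = 0.2
  (p2 -> (~p2 -> p2)): min(1, 1 − 0.1 + 0.2) = 1
  ~(p2 -> (~p2 -> p2)): Łukasiewicz ¬ gives 1 − 1 = 0
  (p1 -> p3): min(1, 1 − 0.5 + 0.3) = 0.8
  ~p2: Łukasiewicz ¬ gives 1 − 0.1 = 0.9
  (p1 | ~p2) = max(0.5, 0.9) = 0.9
  ~p3: Łukasiewicz ¬ gives 1 − 0.3 = 0.7
  ((p1 | ~p2) -> ~p3): min(1, 1 − 0.9 + 0.7) = 0.8
  ((p1 -> p3) | ((p1 | ~p2) -> ~p3)) = max(0.8, 0.8) = 0.8
  (~(p2 -> (~p2 -> p2)) | ((p1 -> p3) | ((p1 | ~p2) -> ~p3))) = max(0, 0.8) = 0.8
  ~(~(p2 -> (~p2 -> p2)) | ((p1 -> p3) | ((p1 | ~p2) -> ~p3))): Łukasiewicz ¬ gives 1 − 0.8 = 0.2
  Łukasiewicz value = 0.2
Difference: 0 − 0.2 = -0.20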